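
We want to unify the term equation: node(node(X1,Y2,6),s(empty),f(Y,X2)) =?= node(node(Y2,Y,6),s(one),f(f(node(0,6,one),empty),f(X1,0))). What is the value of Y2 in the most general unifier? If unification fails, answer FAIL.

FAIL

Decompose node/3: node(X1,Y2,6) =?= node(Y2,Y,6),  s(empty) =?= s(one),  f(Y,X2) =?= f(f(node(0,6,one),empty),f(X1,0)).
Decompose node/3: X1 =?= Y2,  Y2 =?= Y,  6 =?= 6.
Bind X1 := Y2; substituting into the one remaining equation that mentions X1 gives: f(Y,X2) =?= f(f(node(0,6,one),empty),f(Y2,0)).
Bind Y2 := Y; substituting into the one remaining equation that mentions Y2 gives: f(Y,X2) =?= f(f(node(0,6,one),empty),f(Y,0)). Substituting into the earlier binding gives X1 := Y.
Delete trivial equation 6 =?= 6.
Decompose s/1: empty =?= one.
Clash: constants empty and one differ; no unifier exists.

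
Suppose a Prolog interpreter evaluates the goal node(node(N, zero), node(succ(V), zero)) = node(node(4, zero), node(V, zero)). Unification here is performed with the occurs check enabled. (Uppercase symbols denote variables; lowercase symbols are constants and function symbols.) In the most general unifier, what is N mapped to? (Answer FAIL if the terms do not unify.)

FAIL

Decompose node/2: node(N, zero) = node(4, zero),  node(succ(V), zero) = node(V, zero).
Decompose node/2: N = 4,  zero = zero.
Bind N := 4; no other remaining equation mentions N.
Delete trivial equation zero = zero.
Decompose node/2: succ(V) = V,  zero = zero.
Occurs check fails: V occurs in succ(V); the equation V = succ(V) has no finite solution.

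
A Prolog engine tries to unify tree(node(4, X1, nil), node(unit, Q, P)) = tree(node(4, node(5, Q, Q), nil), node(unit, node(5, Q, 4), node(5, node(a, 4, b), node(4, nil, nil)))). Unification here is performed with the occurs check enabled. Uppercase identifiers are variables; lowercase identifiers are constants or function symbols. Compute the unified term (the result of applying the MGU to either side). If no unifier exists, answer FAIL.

Decompose tree/2: node(4, X1, nil) = node(4, node(5, Q, Q), nil),  node(unit, Q, P) = node(unit, node(5, Q, 4), node(5, node(a, 4, b), node(4, nil, nil))).
Decompose node/3: 4 = 4,  X1 = node(5, Q, Q),  nil = nil.
Delete trivial equation 4 = 4.
Bind X1 := node(5, Q, Q); no other remaining equation mentions X1.
Delete trivial equation nil = nil.
Decompose node/3: unit = unit,  Q = node(5, Q, 4),  P = node(5, node(a, 4, b), node(4, nil, nil)).
Delete trivial equation unit = unit.
Occurs check fails: Q occurs in node(5, Q, 4); the equation Q = node(5, Q, 4) has no finite solution.

FAIL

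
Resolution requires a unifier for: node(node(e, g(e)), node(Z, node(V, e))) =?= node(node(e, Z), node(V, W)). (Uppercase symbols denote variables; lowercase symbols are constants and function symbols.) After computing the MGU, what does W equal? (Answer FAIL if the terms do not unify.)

node(g(e), e)

Decompose node/2: node(e, g(e)) =?= node(e, Z),  node(Z, node(V, e)) =?= node(V, W).
Decompose node/2: e =?= e,  g(e) =?= Z.
Delete trivial equation e =?= e.
Bind Z := g(e); substituting into the remaining equation gives: node(g(e), node(V, e)) =?= node(V, W).
Decompose node/2: g(e) =?= V,  node(V, e) =?= W.
Bind V := g(e); substituting into the remaining equation gives: node(g(e), e) =?= W.
Bind W := node(g(e), e).
MGU = { Z ↦ g(e), V ↦ g(e), W ↦ node(g(e), e) }, so W ↦ node(g(e), e).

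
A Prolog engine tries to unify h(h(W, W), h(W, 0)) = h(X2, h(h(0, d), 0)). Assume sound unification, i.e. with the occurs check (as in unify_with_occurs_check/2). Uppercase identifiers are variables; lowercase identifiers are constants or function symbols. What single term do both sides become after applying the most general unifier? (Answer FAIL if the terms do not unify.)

Decompose h/2: h(W, W) = X2,  h(W, 0) = h(h(0, d), 0).
Bind X2 := h(W, W); no other remaining equation mentions X2.
Decompose h/2: W = h(0, d),  0 = 0.
Bind W := h(0, d); no other remaining equation mentions W. Substituting into the earlier binding gives X2 := h(h(0, d), h(0, d)).
Delete trivial equation 0 = 0.
Applying the MGU to either side gives h(h(h(0, d), h(0, d)), h(h(0, d), 0)).

h(h(h(0, d), h(0, d)), h(h(0, d), 0))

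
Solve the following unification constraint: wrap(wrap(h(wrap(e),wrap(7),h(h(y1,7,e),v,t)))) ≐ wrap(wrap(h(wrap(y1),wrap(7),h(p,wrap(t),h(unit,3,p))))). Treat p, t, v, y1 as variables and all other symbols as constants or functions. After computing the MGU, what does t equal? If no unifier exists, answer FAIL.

h(unit,3,h(e,7,e))

Decompose wrap/1: wrap(h(wrap(e),wrap(7),h(h(y1,7,e),v,t))) ≐ wrap(h(wrap(y1),wrap(7),h(p,wrap(t),h(unit,3,p)))).
Decompose wrap/1: h(wrap(e),wrap(7),h(h(y1,7,e),v,t)) ≐ h(wrap(y1),wrap(7),h(p,wrap(t),h(unit,3,p))).
Decompose h/3: wrap(e) ≐ wrap(y1),  wrap(7) ≐ wrap(7),  h(h(y1,7,e),v,t) ≐ h(p,wrap(t),h(unit,3,p)).
Decompose wrap/1: e ≐ y1.
Bind y1 := e; substituting into the one remaining equation that mentions y1 gives: h(h(e,7,e),v,t) ≐ h(p,wrap(t),h(unit,3,p)).
Delete trivial equation wrap(7) ≐ wrap(7).
Decompose h/3: h(e,7,e) ≐ p,  v ≐ wrap(t),  t ≐ h(unit,3,p).
Bind p := h(e,7,e); substituting into the one remaining equation that mentions p gives: t ≐ h(unit,3,h(e,7,e)).
Bind v := wrap(t); no other remaining equation mentions v.
Bind t := h(unit,3,h(e,7,e)). Substituting into the earlier binding gives v := wrap(h(unit,3,h(e,7,e))).
MGU = { y1 -> e, p -> h(e,7,e), v -> wrap(h(unit,3,h(e,7,e))), t -> h(unit,3,h(e,7,e)) }, so t -> h(unit,3,h(e,7,e)).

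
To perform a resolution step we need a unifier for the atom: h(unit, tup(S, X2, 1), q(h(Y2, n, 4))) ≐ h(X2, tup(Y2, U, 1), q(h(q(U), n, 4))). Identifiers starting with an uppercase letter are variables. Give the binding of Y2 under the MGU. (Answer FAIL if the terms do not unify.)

Decompose h/3: unit ≐ X2,  tup(S, X2, 1) ≐ tup(Y2, U, 1),  q(h(Y2, n, 4)) ≐ q(h(q(U), n, 4)).
Bind X2 := unit; substituting into the one remaining equation that mentions X2 gives: tup(S, unit, 1) ≐ tup(Y2, U, 1).
Decompose tup/3: S ≐ Y2,  unit ≐ U,  1 ≐ 1.
Bind S := Y2; no other remaining equation mentions S.
Bind U := unit; substituting into the one remaining equation that mentions U gives: q(h(Y2, n, 4)) ≐ q(h(q(unit), n, 4)).
Delete trivial equation 1 ≐ 1.
Decompose q/1: h(Y2, n, 4) ≐ h(q(unit), n, 4).
Decompose h/3: Y2 ≐ q(unit),  n ≐ n,  4 ≐ 4.
Bind Y2 := q(unit); no other remaining equation mentions Y2. Substituting into the earlier binding gives S := q(unit).
Delete trivial equation n ≐ n.
Delete trivial equation 4 ≐ 4.
MGU = { X2 ↦ unit, S ↦ q(unit), U ↦ unit, Y2 ↦ q(unit) }, so Y2 ↦ q(unit).

q(unit)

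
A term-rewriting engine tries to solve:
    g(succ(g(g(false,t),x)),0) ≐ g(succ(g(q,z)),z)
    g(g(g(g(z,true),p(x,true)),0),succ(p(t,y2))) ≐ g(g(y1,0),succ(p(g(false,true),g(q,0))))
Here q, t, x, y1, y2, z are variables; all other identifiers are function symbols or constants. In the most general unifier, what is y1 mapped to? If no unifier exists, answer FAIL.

g(g(0,true),p(0,true))

Decompose g/2: succ(g(g(false,t),x)) ≐ succ(g(q,z)),  0 ≐ z.
Decompose succ/1: g(g(false,t),x) ≐ g(q,z).
Decompose g/2: g(false,t) ≐ q,  x ≐ z.
Bind q := g(false,t); substituting into the one remaining equation that mentions q gives: g(g(g(g(z,true),p(x,true)),0),succ(p(t,y2))) ≐ g(g(y1,0),succ(p(g(false,true),g(g(false,t),0)))).
Bind x := z; substituting into the one remaining equation that mentions x gives: g(g(g(g(z,true),p(z,true)),0),succ(p(t,y2))) ≐ g(g(y1,0),succ(p(g(false,true),g(g(false,t),0)))).
Bind z := 0; substituting into the remaining equation gives: g(g(g(g(0,true),p(0,true)),0),succ(p(t,y2))) ≐ g(g(y1,0),succ(p(g(false,true),g(g(false,t),0)))). Substituting into the earlier binding gives x := 0.
Decompose g/2: g(g(g(0,true),p(0,true)),0) ≐ g(y1,0),  succ(p(t,y2)) ≐ succ(p(g(false,true),g(g(false,t),0))).
Decompose g/2: g(g(0,true),p(0,true)) ≐ y1,  0 ≐ 0.
Bind y1 := g(g(0,true),p(0,true)); no other remaining equation mentions y1.
Delete trivial equation 0 ≐ 0.
Decompose succ/1: p(t,y2) ≐ p(g(false,true),g(g(false,t),0)).
Decompose p/2: t ≐ g(false,true),  y2 ≐ g(g(false,t),0).
Bind t := g(false,true); substituting into the remaining equation gives: y2 ≐ g(g(false,g(false,true)),0). Substituting into the earlier binding gives q := g(false,g(false,true)).
Bind y2 := g(g(false,g(false,true)),0).
MGU = { q ↦ g(false,g(false,true)), x ↦ 0, z ↦ 0, y1 ↦ g(g(0,true),p(0,true)), t ↦ g(false,true), y2 ↦ g(g(false,g(false,true)),0) }, so y1 ↦ g(g(0,true),p(0,true)).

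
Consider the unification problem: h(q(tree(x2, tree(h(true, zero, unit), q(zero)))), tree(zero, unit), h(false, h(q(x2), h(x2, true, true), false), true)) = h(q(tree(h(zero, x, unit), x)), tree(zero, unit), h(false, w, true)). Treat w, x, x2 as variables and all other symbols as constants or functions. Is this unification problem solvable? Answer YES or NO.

Decompose h/3: q(tree(x2, tree(h(true, zero, unit), q(zero)))) = q(tree(h(zero, x, unit), x)),  tree(zero, unit) = tree(zero, unit),  h(false, h(q(x2), h(x2, true, true), false), true) = h(false, w, true).
Decompose q/1: tree(x2, tree(h(true, zero, unit), q(zero))) = tree(h(zero, x, unit), x).
Decompose tree/2: x2 = h(zero, x, unit),  tree(h(true, zero, unit), q(zero)) = x.
Bind x2 := h(zero, x, unit); substituting into the one remaining equation that mentions x2 gives: h(false, h(q(h(zero, x, unit)), h(h(zero, x, unit), true, true), false), true) = h(false, w, true).
Bind x := tree(h(true, zero, unit), q(zero)); substituting into the one remaining equation that mentions x gives: h(false, h(q(h(zero, tree(h(true, zero, unit), q(zero)), unit)), h(h(zero, tree(h(true, zero, unit), q(zero)), unit), true, true), false), true) = h(false, w, true). Substituting into the earlier binding gives x2 := h(zero, tree(h(true, zero, unit), q(zero)), unit).
Delete trivial equation tree(zero, unit) = tree(zero, unit).
Decompose h/3: false = false,  h(q(h(zero, tree(h(true, zero, unit), q(zero)), unit)), h(h(zero, tree(h(true, zero, unit), q(zero)), unit), true, true), false) = w,  true = true.
Delete trivial equation false = false.
Bind w := h(q(h(zero, tree(h(true, zero, unit), q(zero)), unit)), h(h(zero, tree(h(true, zero, unit), q(zero)), unit), true, true), false); no other remaining equation mentions w.
Delete trivial equation true = true.
No equations remain and no clash or occurs-check failure arose, so a unifier exists.

YES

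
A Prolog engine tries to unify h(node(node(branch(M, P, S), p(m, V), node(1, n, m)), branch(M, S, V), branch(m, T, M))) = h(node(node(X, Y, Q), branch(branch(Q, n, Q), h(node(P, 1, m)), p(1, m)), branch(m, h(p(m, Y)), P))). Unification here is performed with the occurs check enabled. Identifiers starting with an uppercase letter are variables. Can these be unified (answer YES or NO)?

Decompose h/1: node(node(branch(M, P, S), p(m, V), node(1, n, m)), branch(M, S, V), branch(m, T, M)) = node(node(X, Y, Q), branch(branch(Q, n, Q), h(node(P, 1, m)), p(1, m)), branch(m, h(p(m, Y)), P)).
Decompose node/3: node(branch(M, P, S), p(m, V), node(1, n, m)) = node(X, Y, Q),  branch(M, S, V) = branch(branch(Q, n, Q), h(node(P, 1, m)), p(1, m)),  branch(m, T, M) = branch(m, h(p(m, Y)), P).
Decompose node/3: branch(M, P, S) = X,  p(m, V) = Y,  node(1, n, m) = Q.
Bind X := branch(M, P, S); no other remaining equation mentions X.
Bind Y := p(m, V); substituting into the one remaining equation that mentions Y gives: branch(m, T, M) = branch(m, h(p(m, p(m, V))), P).
Bind Q := node(1, n, m); substituting into the one remaining equation that mentions Q gives: branch(M, S, V) = branch(branch(node(1, n, m), n, node(1, n, m)), h(node(P, 1, m)), p(1, m)).
Decompose branch/3: M = branch(node(1, n, m), n, node(1, n, m)),  S = h(node(P, 1, m)),  V = p(1, m).
Bind M := branch(node(1, n, m), n, node(1, n, m)); substituting into the one remaining equation that mentions M gives: branch(m, T, branch(node(1, n, m), n, node(1, n, m))) = branch(m, h(p(m, p(m, V))), P). Substituting into the earlier binding gives X := branch(branch(node(1, n, m), n, node(1, n, m)), P, S).
Bind S := h(node(P, 1, m)); no other remaining equation mentions S. Substituting into the earlier binding gives X := branch(branch(node(1, n, m), n, node(1, n, m)), P, h(node(P, 1, m))).
Bind V := p(1, m); substituting into the remaining equation gives: branch(m, T, branch(node(1, n, m), n, node(1, n, m))) = branch(m, h(p(m, p(m, p(1, m)))), P). Substituting into the earlier binding gives Y := p(m, p(1, m)).
Decompose branch/3: m = m,  T = h(p(m, p(m, p(1, m)))),  branch(node(1, n, m), n, node(1, n, m)) = P.
Delete trivial equation m = m.
Bind T := h(p(m, p(m, p(1, m)))); no other remaining equation mentions T.
Bind P := branch(node(1, n, m), n, node(1, n, m)). Substituting into the earlier bindings gives X := branch(branch(node(1, n, m), n, node(1, n, m)), branch(node(1, n, m), n, node(1, n, m)), h(node(branch(node(1, n, m), n, node(1, n, m)), 1, m))), S := h(node(branch(node(1, n, m), n, node(1, n, m)), 1, m)).
No equations remain and no clash or occurs-check failure arose, so a unifier exists.

YES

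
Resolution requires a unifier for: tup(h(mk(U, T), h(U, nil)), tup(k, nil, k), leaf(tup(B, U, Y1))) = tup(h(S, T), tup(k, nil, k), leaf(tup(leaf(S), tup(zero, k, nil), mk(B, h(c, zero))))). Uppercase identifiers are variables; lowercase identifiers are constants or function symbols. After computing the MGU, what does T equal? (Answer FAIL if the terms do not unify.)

h(tup(zero, k, nil), nil)

Decompose tup/3: h(mk(U, T), h(U, nil)) = h(S, T),  tup(k, nil, k) = tup(k, nil, k),  leaf(tup(B, U, Y1)) = leaf(tup(leaf(S), tup(zero, k, nil), mk(B, h(c, zero)))).
Decompose h/2: mk(U, T) = S,  h(U, nil) = T.
Bind S := mk(U, T); substituting into the one remaining equation that mentions S gives: leaf(tup(B, U, Y1)) = leaf(tup(leaf(mk(U, T)), tup(zero, k, nil), mk(B, h(c, zero)))).
Bind T := h(U, nil); substituting into the one remaining equation that mentions T gives: leaf(tup(B, U, Y1)) = leaf(tup(leaf(mk(U, h(U, nil))), tup(zero, k, nil), mk(B, h(c, zero)))). Substituting into the earlier binding gives S := mk(U, h(U, nil)).
Delete trivial equation tup(k, nil, k) = tup(k, nil, k).
Decompose leaf/1: tup(B, U, Y1) = tup(leaf(mk(U, h(U, nil))), tup(zero, k, nil), mk(B, h(c, zero))).
Decompose tup/3: B = leaf(mk(U, h(U, nil))),  U = tup(zero, k, nil),  Y1 = mk(B, h(c, zero)).
Bind B := leaf(mk(U, h(U, nil))); substituting into the one remaining equation that mentions B gives: Y1 = mk(leaf(mk(U, h(U, nil))), h(c, zero)).
Bind U := tup(zero, k, nil); substituting into the remaining equation gives: Y1 = mk(leaf(mk(tup(zero, k, nil), h(tup(zero, k, nil), nil))), h(c, zero)). Substituting into the earlier bindings gives S := mk(tup(zero, k, nil), h(tup(zero, k, nil), nil)), T := h(tup(zero, k, nil), nil), B := leaf(mk(tup(zero, k, nil), h(tup(zero, k, nil), nil))).
Bind Y1 := mk(leaf(mk(tup(zero, k, nil), h(tup(zero, k, nil), nil))), h(c, zero)).
MGU = { S ↦ mk(tup(zero, k, nil), h(tup(zero, k, nil), nil)), T ↦ h(tup(zero, k, nil), nil), B ↦ leaf(mk(tup(zero, k, nil), h(tup(zero, k, nil), nil))), U ↦ tup(zero, k, nil), Y1 ↦ mk(leaf(mk(tup(zero, k, nil), h(tup(zero, k, nil), nil))), h(c, zero)) }, so T ↦ h(tup(zero, k, nil), nil).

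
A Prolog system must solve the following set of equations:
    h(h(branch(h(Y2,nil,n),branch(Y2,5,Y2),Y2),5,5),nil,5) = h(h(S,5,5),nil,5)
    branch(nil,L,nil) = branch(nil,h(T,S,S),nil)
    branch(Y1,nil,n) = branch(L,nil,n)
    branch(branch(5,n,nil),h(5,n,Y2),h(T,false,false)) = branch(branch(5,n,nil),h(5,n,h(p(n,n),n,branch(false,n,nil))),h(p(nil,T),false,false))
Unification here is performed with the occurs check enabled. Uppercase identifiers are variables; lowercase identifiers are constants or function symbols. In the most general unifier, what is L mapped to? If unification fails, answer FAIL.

Decompose h/3: h(branch(h(Y2,nil,n),branch(Y2,5,Y2),Y2),5,5) = h(S,5,5),  nil = nil,  5 = 5.
Decompose h/3: branch(h(Y2,nil,n),branch(Y2,5,Y2),Y2) = S,  5 = 5,  5 = 5.
Bind S := branch(h(Y2,nil,n),branch(Y2,5,Y2),Y2); substituting into the one remaining equation that mentions S gives: branch(nil,L,nil) = branch(nil,h(T,branch(h(Y2,nil,n),branch(Y2,5,Y2),Y2),branch(h(Y2,nil,n),branch(Y2,5,Y2),Y2)),nil).
Delete trivial equation 5 = 5.
Delete trivial equation 5 = 5.
Delete trivial equation nil = nil.
Delete trivial equation 5 = 5.
Decompose branch/3: nil = nil,  L = h(T,branch(h(Y2,nil,n),branch(Y2,5,Y2),Y2),branch(h(Y2,nil,n),branch(Y2,5,Y2),Y2)),  nil = nil.
Delete trivial equation nil = nil.
Bind L := h(T,branch(h(Y2,nil,n),branch(Y2,5,Y2),Y2),branch(h(Y2,nil,n),branch(Y2,5,Y2),Y2)); substituting into the one remaining equation that mentions L gives: branch(Y1,nil,n) = branch(h(T,branch(h(Y2,nil,n),branch(Y2,5,Y2),Y2),branch(h(Y2,nil,n),branch(Y2,5,Y2),Y2)),nil,n).
Delete trivial equation nil = nil.
Decompose branch/3: Y1 = h(T,branch(h(Y2,nil,n),branch(Y2,5,Y2),Y2),branch(h(Y2,nil,n),branch(Y2,5,Y2),Y2)),  nil = nil,  n = n.
Bind Y1 := h(T,branch(h(Y2,nil,n),branch(Y2,5,Y2),Y2),branch(h(Y2,nil,n),branch(Y2,5,Y2),Y2)); no other remaining equation mentions Y1.
Delete trivial equation nil = nil.
Delete trivial equation n = n.
Decompose branch/3: branch(5,n,nil) = branch(5,n,nil),  h(5,n,Y2) = h(5,n,h(p(n,n),n,branch(false,n,nil))),  h(T,false,false) = h(p(nil,T),false,false).
Delete trivial equation branch(5,n,nil) = branch(5,n,nil).
Decompose h/3: 5 = 5,  n = n,  Y2 = h(p(n,n),n,branch(false,n,nil)).
Delete trivial equation 5 = 5.
Delete trivial equation n = n.
Bind Y2 := h(p(n,n),n,branch(false,n,nil)); no other remaining equation mentions Y2. Substituting into the earlier bindings gives S := branch(h(h(p(n,n),n,branch(false,n,nil)),nil,n),branch(h(p(n,n),n,branch(false,n,nil)),5,h(p(n,n),n,branch(false,n,nil))),h(p(n,n),n,branch(false,n,nil))), L := h(T,branch(h(h(p(n,n),n,branch(false,n,nil)),nil,n),branch(h(p(n,n),n,branch(false,n,nil)),5,h(p(n,n),n,branch(false,n,nil))),h(p(n,n),n,branch(false,n,nil))),branch(h(h(p(n,n),n,branch(false,n,nil)),nil,n),branch(h(p(n,n),n,branch(false,n,nil)),5,h(p(n,n),n,branch(false,n,nil))),h(p(n,n),n,branch(false,n,nil)))), Y1 := h(T,branch(h(h(p(n,n),n,branch(false,n,nil)),nil,n),branch(h(p(n,n),n,branch(false,n,nil)),5,h(p(n,n),n,branch(false,n,nil))),h(p(n,n),n,branch(false,n,nil))),branch(h(h(p(n,n),n,branch(false,n,nil)),nil,n),branch(h(p(n,n),n,branch(false,n,nil)),5,h(p(n,n),n,branch(false,n,nil))),h(p(n,n),n,branch(false,n,nil)))).
Decompose h/3: T = p(nil,T),  false = false,  false = false.
Occurs check fails: T occurs in p(nil,T); the equation T = p(nil,T) has no finite solution.

FAIL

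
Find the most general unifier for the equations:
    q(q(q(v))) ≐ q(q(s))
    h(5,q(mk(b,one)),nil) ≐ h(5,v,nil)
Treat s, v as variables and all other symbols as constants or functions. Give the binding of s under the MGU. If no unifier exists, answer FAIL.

q(q(mk(b,one)))

Decompose q/1: q(q(v)) ≐ q(s).
Decompose q/1: q(v) ≐ s.
Bind s := q(v); no other remaining equation mentions s.
Decompose h/3: 5 ≐ 5,  q(mk(b,one)) ≐ v,  nil ≐ nil.
Delete trivial equation 5 ≐ 5.
Bind v := q(mk(b,one)); no other remaining equation mentions v. Substituting into the earlier binding gives s := q(q(mk(b,one))).
Delete trivial equation nil ≐ nil.
MGU = { s := q(q(mk(b,one))), v := q(mk(b,one)) }, so s := q(q(mk(b,one))).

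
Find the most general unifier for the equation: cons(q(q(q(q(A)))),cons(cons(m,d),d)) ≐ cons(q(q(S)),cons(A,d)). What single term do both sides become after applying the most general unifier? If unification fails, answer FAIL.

cons(q(q(q(q(cons(m,d))))),cons(cons(m,d),d))

Decompose cons/2: q(q(q(q(A)))) ≐ q(q(S)),  cons(cons(m,d),d) ≐ cons(A,d).
Decompose q/1: q(q(q(A))) ≐ q(S).
Decompose q/1: q(q(A)) ≐ S.
Bind S := q(q(A)); no other remaining equation mentions S.
Decompose cons/2: cons(m,d) ≐ A,  d ≐ d.
Bind A := cons(m,d); no other remaining equation mentions A. Substituting into the earlier binding gives S := q(q(cons(m,d))).
Delete trivial equation d ≐ d.
Applying the MGU to either side gives cons(q(q(q(q(cons(m,d))))),cons(cons(m,d),d)).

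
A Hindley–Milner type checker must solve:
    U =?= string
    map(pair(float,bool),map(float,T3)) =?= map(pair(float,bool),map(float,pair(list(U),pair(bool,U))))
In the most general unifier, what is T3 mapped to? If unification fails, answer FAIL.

Bind U := string; substituting into the remaining equation gives: map(pair(float,bool),map(float,T3)) =?= map(pair(float,bool),map(float,pair(list(string),pair(bool,string)))).
Decompose map/2: pair(float,bool) =?= pair(float,bool),  map(float,T3) =?= map(float,pair(list(string),pair(bool,string))).
Delete trivial equation pair(float,bool) =?= pair(float,bool).
Decompose map/2: float =?= float,  T3 =?= pair(list(string),pair(bool,string)).
Delete trivial equation float =?= float.
Bind T3 := pair(list(string),pair(bool,string)).
MGU = { U -> string, T3 -> pair(list(string),pair(bool,string)) }, so T3 -> pair(list(string),pair(bool,string)).

pair(list(string),pair(bool,string))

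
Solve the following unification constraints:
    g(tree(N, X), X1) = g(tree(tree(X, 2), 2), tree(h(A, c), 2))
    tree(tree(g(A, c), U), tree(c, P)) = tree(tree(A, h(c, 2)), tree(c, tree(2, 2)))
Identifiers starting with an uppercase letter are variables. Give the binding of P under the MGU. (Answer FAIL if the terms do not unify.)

FAIL

Decompose g/2: tree(N, X) = tree(tree(X, 2), 2),  X1 = tree(h(A, c), 2).
Decompose tree/2: N = tree(X, 2),  X = 2.
Bind N := tree(X, 2); no other remaining equation mentions N.
Bind X := 2; no other remaining equation mentions X. Substituting into the earlier binding gives N := tree(2, 2).
Bind X1 := tree(h(A, c), 2); no other remaining equation mentions X1.
Decompose tree/2: tree(g(A, c), U) = tree(A, h(c, 2)),  tree(c, P) = tree(c, tree(2, 2)).
Decompose tree/2: g(A, c) = A,  U = h(c, 2).
Occurs check fails: A occurs in g(A, c); the equation A = g(A, c) has no finite solution.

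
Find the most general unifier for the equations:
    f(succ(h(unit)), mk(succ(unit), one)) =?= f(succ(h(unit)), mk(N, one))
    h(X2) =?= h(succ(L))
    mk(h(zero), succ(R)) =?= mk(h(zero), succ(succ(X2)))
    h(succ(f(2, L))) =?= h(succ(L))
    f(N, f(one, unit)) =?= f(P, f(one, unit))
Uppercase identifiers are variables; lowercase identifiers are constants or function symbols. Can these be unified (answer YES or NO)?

NO

Decompose f/2: succ(h(unit)) =?= succ(h(unit)),  mk(succ(unit), one) =?= mk(N, one).
Delete trivial equation succ(h(unit)) =?= succ(h(unit)).
Decompose mk/2: succ(unit) =?= N,  one =?= one.
Bind N := succ(unit); substituting into the one remaining equation that mentions N gives: f(succ(unit), f(one, unit)) =?= f(P, f(one, unit)).
Delete trivial equation one =?= one.
Decompose h/1: X2 =?= succ(L).
Bind X2 := succ(L); substituting into the one remaining equation that mentions X2 gives: mk(h(zero), succ(R)) =?= mk(h(zero), succ(succ(succ(L)))).
Decompose mk/2: h(zero) =?= h(zero),  succ(R) =?= succ(succ(succ(L))).
Delete trivial equation h(zero) =?= h(zero).
Decompose succ/1: R =?= succ(succ(L)).
Bind R := succ(succ(L)); no other remaining equation mentions R.
Decompose h/1: succ(f(2, L)) =?= succ(L).
Decompose succ/1: f(2, L) =?= L.
Occurs check fails: L occurs in f(2, L); the equation L =?= f(2, L) has no finite solution.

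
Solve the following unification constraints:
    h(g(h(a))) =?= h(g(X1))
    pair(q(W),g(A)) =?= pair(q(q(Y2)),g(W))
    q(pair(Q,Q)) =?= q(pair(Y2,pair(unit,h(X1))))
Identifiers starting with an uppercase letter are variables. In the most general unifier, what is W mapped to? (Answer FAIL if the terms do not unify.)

Decompose h/1: g(h(a)) =?= g(X1).
Decompose g/1: h(a) =?= X1.
Bind X1 := h(a); substituting into the one remaining equation that mentions X1 gives: q(pair(Q,Q)) =?= q(pair(Y2,pair(unit,h(h(a))))).
Decompose pair/2: q(W) =?= q(q(Y2)),  g(A) =?= g(W).
Decompose q/1: W =?= q(Y2).
Bind W := q(Y2); substituting into the one remaining equation that mentions W gives: g(A) =?= g(q(Y2)).
Decompose g/1: A =?= q(Y2).
Bind A := q(Y2); no other remaining equation mentions A.
Decompose q/1: pair(Q,Q) =?= pair(Y2,pair(unit,h(h(a)))).
Decompose pair/2: Q =?= Y2,  Q =?= pair(unit,h(h(a))).
Bind Q := Y2; substituting into the remaining equation gives: Y2 =?= pair(unit,h(h(a))).
Bind Y2 := pair(unit,h(h(a))). Substituting into the earlier bindings gives W := q(pair(unit,h(h(a)))), A := q(pair(unit,h(h(a)))), Q := pair(unit,h(h(a))).
MGU = { X1 := h(a), W := q(pair(unit,h(h(a)))), A := q(pair(unit,h(h(a)))), Q := pair(unit,h(h(a))), Y2 := pair(unit,h(h(a))) }, so W := q(pair(unit,h(h(a)))).

q(pair(unit,h(h(a))))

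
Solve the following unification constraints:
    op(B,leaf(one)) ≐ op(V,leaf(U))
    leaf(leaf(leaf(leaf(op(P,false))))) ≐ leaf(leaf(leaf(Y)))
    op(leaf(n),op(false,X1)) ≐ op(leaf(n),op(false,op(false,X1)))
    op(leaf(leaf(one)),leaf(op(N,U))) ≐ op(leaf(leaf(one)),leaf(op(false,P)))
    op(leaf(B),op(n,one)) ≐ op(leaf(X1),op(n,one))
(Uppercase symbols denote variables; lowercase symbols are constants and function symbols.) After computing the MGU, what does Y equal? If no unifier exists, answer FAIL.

Decompose op/2: B ≐ V,  leaf(one) ≐ leaf(U).
Bind B := V; substituting into the one remaining equation that mentions B gives: op(leaf(V),op(n,one)) ≐ op(leaf(X1),op(n,one)).
Decompose leaf/1: one ≐ U.
Bind U := one; substituting into the one remaining equation that mentions U gives: op(leaf(leaf(one)),leaf(op(N,one))) ≐ op(leaf(leaf(one)),leaf(op(false,P))).
Decompose leaf/1: leaf(leaf(leaf(op(P,false)))) ≐ leaf(leaf(Y)).
Decompose leaf/1: leaf(leaf(op(P,false))) ≐ leaf(Y).
Decompose leaf/1: leaf(op(P,false)) ≐ Y.
Bind Y := leaf(op(P,false)); no other remaining equation mentions Y.
Decompose op/2: leaf(n) ≐ leaf(n),  op(false,X1) ≐ op(false,op(false,X1)).
Delete trivial equation leaf(n) ≐ leaf(n).
Decompose op/2: false ≐ false,  X1 ≐ op(false,X1).
Delete trivial equation false ≐ false.
Occurs check fails: X1 occurs in op(false,X1); the equation X1 ≐ op(false,X1) has no finite solution.

FAIL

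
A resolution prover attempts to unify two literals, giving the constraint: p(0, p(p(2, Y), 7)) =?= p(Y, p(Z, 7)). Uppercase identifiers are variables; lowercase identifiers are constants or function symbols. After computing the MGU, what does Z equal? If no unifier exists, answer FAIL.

Decompose p/2: 0 =?= Y,  p(p(2, Y), 7) =?= p(Z, 7).
Bind Y := 0; substituting into the remaining equation gives: p(p(2, 0), 7) =?= p(Z, 7).
Decompose p/2: p(2, 0) =?= Z,  7 =?= 7.
Bind Z := p(2, 0); no other remaining equation mentions Z.
Delete trivial equation 7 =?= 7.
MGU = { Y ↦ 0, Z ↦ p(2, 0) }, so Z ↦ p(2, 0).

p(2, 0)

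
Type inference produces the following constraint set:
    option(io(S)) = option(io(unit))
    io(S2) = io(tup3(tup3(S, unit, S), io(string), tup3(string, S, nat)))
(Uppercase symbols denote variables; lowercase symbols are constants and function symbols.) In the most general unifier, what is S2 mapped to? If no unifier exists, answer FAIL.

tup3(tup3(unit, unit, unit), io(string), tup3(string, unit, nat))

Decompose option/1: io(S) = io(unit).
Decompose io/1: S = unit.
Bind S := unit; substituting into the remaining equation gives: io(S2) = io(tup3(tup3(unit, unit, unit), io(string), tup3(string, unit, nat))).
Decompose io/1: S2 = tup3(tup3(unit, unit, unit), io(string), tup3(string, unit, nat)).
Bind S2 := tup3(tup3(unit, unit, unit), io(string), tup3(string, unit, nat)).
MGU = { S := unit, S2 := tup3(tup3(unit, unit, unit), io(string), tup3(string, unit, nat)) }, so S2 := tup3(tup3(unit, unit, unit), io(string), tup3(string, unit, nat)).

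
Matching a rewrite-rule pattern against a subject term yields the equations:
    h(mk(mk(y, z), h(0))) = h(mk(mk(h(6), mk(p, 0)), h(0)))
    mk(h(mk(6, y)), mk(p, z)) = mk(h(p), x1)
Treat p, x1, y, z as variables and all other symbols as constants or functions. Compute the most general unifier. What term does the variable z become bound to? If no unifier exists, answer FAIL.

Decompose h/1: mk(mk(y, z), h(0)) = mk(mk(h(6), mk(p, 0)), h(0)).
Decompose mk/2: mk(y, z) = mk(h(6), mk(p, 0)),  h(0) = h(0).
Decompose mk/2: y = h(6),  z = mk(p, 0).
Bind y := h(6); substituting into the one remaining equation that mentions y gives: mk(h(mk(6, h(6))), mk(p, z)) = mk(h(p), x1).
Bind z := mk(p, 0); substituting into the one remaining equation that mentions z gives: mk(h(mk(6, h(6))), mk(p, mk(p, 0))) = mk(h(p), x1).
Delete trivial equation h(0) = h(0).
Decompose mk/2: h(mk(6, h(6))) = h(p),  mk(p, mk(p, 0)) = x1.
Decompose h/1: mk(6, h(6)) = p.
Bind p := mk(6, h(6)); substituting into the remaining equation gives: mk(mk(6, h(6)), mk(mk(6, h(6)), 0)) = x1. Substituting into the earlier binding gives z := mk(mk(6, h(6)), 0).
Bind x1 := mk(mk(6, h(6)), mk(mk(6, h(6)), 0)).
MGU = { y := h(6), z := mk(mk(6, h(6)), 0), p := mk(6, h(6)), x1 := mk(mk(6, h(6)), mk(mk(6, h(6)), 0)) }, so z := mk(mk(6, h(6)), 0).

mk(mk(6, h(6)), 0)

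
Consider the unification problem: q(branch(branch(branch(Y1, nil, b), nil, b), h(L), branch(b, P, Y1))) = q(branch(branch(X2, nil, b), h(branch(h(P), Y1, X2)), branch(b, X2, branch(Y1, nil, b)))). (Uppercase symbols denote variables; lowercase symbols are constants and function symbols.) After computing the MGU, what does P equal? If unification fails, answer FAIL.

FAIL

Decompose q/1: branch(branch(branch(Y1, nil, b), nil, b), h(L), branch(b, P, Y1)) = branch(branch(X2, nil, b), h(branch(h(P), Y1, X2)), branch(b, X2, branch(Y1, nil, b))).
Decompose branch/3: branch(branch(Y1, nil, b), nil, b) = branch(X2, nil, b),  h(L) = h(branch(h(P), Y1, X2)),  branch(b, P, Y1) = branch(b, X2, branch(Y1, nil, b)).
Decompose branch/3: branch(Y1, nil, b) = X2,  nil = nil,  b = b.
Bind X2 := branch(Y1, nil, b); substituting into the 2 remaining equations that mention X2 gives: h(L) = h(branch(h(P), Y1, branch(Y1, nil, b))),  branch(b, P, Y1) = branch(b, branch(Y1, nil, b), branch(Y1, nil, b)).
Delete trivial equation nil = nil.
Delete trivial equation b = b.
Decompose h/1: L = branch(h(P), Y1, branch(Y1, nil, b)).
Bind L := branch(h(P), Y1, branch(Y1, nil, b)); no other remaining equation mentions L.
Decompose branch/3: b = b,  P = branch(Y1, nil, b),  Y1 = branch(Y1, nil, b).
Delete trivial equation b = b.
Bind P := branch(Y1, nil, b); no other remaining equation mentions P. Substituting into the earlier binding gives L := branch(h(branch(Y1, nil, b)), Y1, branch(Y1, nil, b)).
Occurs check fails: Y1 occurs in branch(Y1, nil, b); the equation Y1 = branch(Y1, nil, b) has no finite solution.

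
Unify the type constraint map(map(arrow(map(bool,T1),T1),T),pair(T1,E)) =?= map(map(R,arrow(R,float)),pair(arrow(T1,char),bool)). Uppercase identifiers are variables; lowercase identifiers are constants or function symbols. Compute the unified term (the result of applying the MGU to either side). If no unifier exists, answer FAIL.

Decompose map/2: map(arrow(map(bool,T1),T1),T) =?= map(R,arrow(R,float)),  pair(T1,E) =?= pair(arrow(T1,char),bool).
Decompose map/2: arrow(map(bool,T1),T1) =?= R,  T =?= arrow(R,float).
Bind R := arrow(map(bool,T1),T1); substituting into the one remaining equation that mentions R gives: T =?= arrow(arrow(map(bool,T1),T1),float).
Bind T := arrow(arrow(map(bool,T1),T1),float); no other remaining equation mentions T.
Decompose pair/2: T1 =?= arrow(T1,char),  E =?= bool.
Occurs check fails: T1 occurs in arrow(T1,char); the equation T1 =?= arrow(T1,char) has no finite solution.

FAIL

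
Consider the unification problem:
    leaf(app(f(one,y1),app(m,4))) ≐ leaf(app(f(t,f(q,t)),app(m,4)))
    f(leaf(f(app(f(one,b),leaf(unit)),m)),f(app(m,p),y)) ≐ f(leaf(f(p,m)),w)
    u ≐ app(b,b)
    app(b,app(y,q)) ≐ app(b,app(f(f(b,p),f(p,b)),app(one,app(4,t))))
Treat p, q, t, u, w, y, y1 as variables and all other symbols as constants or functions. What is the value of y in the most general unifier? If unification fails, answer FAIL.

Decompose leaf/1: app(f(one,y1),app(m,4)) ≐ app(f(t,f(q,t)),app(m,4)).
Decompose app/2: f(one,y1) ≐ f(t,f(q,t)),  app(m,4) ≐ app(m,4).
Decompose f/2: one ≐ t,  y1 ≐ f(q,t).
Bind t := one; substituting into the 2 remaining equations that mention t gives: y1 ≐ f(q,one),  app(b,app(y,q)) ≐ app(b,app(f(f(b,p),f(p,b)),app(one,app(4,one)))).
Bind y1 := f(q,one); no other remaining equation mentions y1.
Delete trivial equation app(m,4) ≐ app(m,4).
Decompose f/2: leaf(f(app(f(one,b),leaf(unit)),m)) ≐ leaf(f(p,m)),  f(app(m,p),y) ≐ w.
Decompose leaf/1: f(app(f(one,b),leaf(unit)),m) ≐ f(p,m).
Decompose f/2: app(f(one,b),leaf(unit)) ≐ p,  m ≐ m.
Bind p := app(f(one,b),leaf(unit)); substituting into the 2 remaining equations that mention p gives: f(app(m,app(f(one,b),leaf(unit))),y) ≐ w,  app(b,app(y,q)) ≐ app(b,app(f(f(b,app(f(one,b),leaf(unit))),f(app(f(one,b),leaf(unit)),b)),app(one,app(4,one)))).
Delete trivial equation m ≐ m.
Bind w := f(app(m,app(f(one,b),leaf(unit))),y); no other remaining equation mentions w.
Bind u := app(b,b); no other remaining equation mentions u.
Decompose app/2: b ≐ b,  app(y,q) ≐ app(f(f(b,app(f(one,b),leaf(unit))),f(app(f(one,b),leaf(unit)),b)),app(one,app(4,one))).
Delete trivial equation b ≐ b.
Decompose app/2: y ≐ f(f(b,app(f(one,b),leaf(unit))),f(app(f(one,b),leaf(unit)),b)),  q ≐ app(one,app(4,one)).
Bind y := f(f(b,app(f(one,b),leaf(unit))),f(app(f(one,b),leaf(unit)),b)); no other remaining equation mentions y. Substituting into the earlier binding gives w := f(app(m,app(f(one,b),leaf(unit))),f(f(b,app(f(one,b),leaf(unit))),f(app(f(one,b),leaf(unit)),b))).
Bind q := app(one,app(4,one)). Substituting into the earlier binding gives y1 := f(app(one,app(4,one)),one).
MGU = { t -> one, y1 -> f(app(one,app(4,one)),one), p -> app(f(one,b),leaf(unit)), w -> f(app(m,app(f(one,b),leaf(unit))),f(f(b,app(f(one,b),leaf(unit))),f(app(f(one,b),leaf(unit)),b))), u -> app(b,b), y -> f(f(b,app(f(one,b),leaf(unit))),f(app(f(one,b),leaf(unit)),b)), q -> app(one,app(4,one)) }, so y -> f(f(b,app(f(one,b),leaf(unit))),f(app(f(one,b),leaf(unit)),b)).

f(f(b,app(f(one,b),leaf(unit))),f(app(f(one,b),leaf(unit)),b))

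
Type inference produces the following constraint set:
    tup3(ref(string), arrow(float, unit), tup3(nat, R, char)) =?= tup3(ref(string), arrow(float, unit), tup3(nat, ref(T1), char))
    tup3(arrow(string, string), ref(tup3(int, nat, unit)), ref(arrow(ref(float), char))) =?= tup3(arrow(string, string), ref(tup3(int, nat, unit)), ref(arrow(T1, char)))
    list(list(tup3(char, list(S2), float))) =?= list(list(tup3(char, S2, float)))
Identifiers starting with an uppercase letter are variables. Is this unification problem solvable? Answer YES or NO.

NO

Decompose tup3/3: ref(string) =?= ref(string),  arrow(float, unit) =?= arrow(float, unit),  tup3(nat, R, char) =?= tup3(nat, ref(T1), char).
Delete trivial equation ref(string) =?= ref(string).
Delete trivial equation arrow(float, unit) =?= arrow(float, unit).
Decompose tup3/3: nat =?= nat,  R =?= ref(T1),  char =?= char.
Delete trivial equation nat =?= nat.
Bind R := ref(T1); no other remaining equation mentions R.
Delete trivial equation char =?= char.
Decompose tup3/3: arrow(string, string) =?= arrow(string, string),  ref(tup3(int, nat, unit)) =?= ref(tup3(int, nat, unit)),  ref(arrow(ref(float), char)) =?= ref(arrow(T1, char)).
Delete trivial equation arrow(string, string) =?= arrow(string, string).
Delete trivial equation ref(tup3(int, nat, unit)) =?= ref(tup3(int, nat, unit)).
Decompose ref/1: arrow(ref(float), char) =?= arrow(T1, char).
Decompose arrow/2: ref(float) =?= T1,  char =?= char.
Bind T1 := ref(float); no other remaining equation mentions T1. Substituting into the earlier binding gives R := ref(ref(float)).
Delete trivial equation char =?= char.
Decompose list/1: list(tup3(char, list(S2), float)) =?= list(tup3(char, S2, float)).
Decompose list/1: tup3(char, list(S2), float) =?= tup3(char, S2, float).
Decompose tup3/3: char =?= char,  list(S2) =?= S2,  float =?= float.
Delete trivial equation char =?= char.
Occurs check fails: S2 occurs in list(S2); the equation S2 =?= list(S2) has no finite solution.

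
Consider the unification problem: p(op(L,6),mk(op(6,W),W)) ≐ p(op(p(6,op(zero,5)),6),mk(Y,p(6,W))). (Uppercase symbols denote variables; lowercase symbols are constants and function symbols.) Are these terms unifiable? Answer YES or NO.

Decompose p/2: op(L,6) ≐ op(p(6,op(zero,5)),6),  mk(op(6,W),W) ≐ mk(Y,p(6,W)).
Decompose op/2: L ≐ p(6,op(zero,5)),  6 ≐ 6.
Bind L := p(6,op(zero,5)); no other remaining equation mentions L.
Delete trivial equation 6 ≐ 6.
Decompose mk/2: op(6,W) ≐ Y,  W ≐ p(6,W).
Bind Y := op(6,W); no other remaining equation mentions Y.
Occurs check fails: W occurs in p(6,W); the equation W ≐ p(6,W) has no finite solution.

NO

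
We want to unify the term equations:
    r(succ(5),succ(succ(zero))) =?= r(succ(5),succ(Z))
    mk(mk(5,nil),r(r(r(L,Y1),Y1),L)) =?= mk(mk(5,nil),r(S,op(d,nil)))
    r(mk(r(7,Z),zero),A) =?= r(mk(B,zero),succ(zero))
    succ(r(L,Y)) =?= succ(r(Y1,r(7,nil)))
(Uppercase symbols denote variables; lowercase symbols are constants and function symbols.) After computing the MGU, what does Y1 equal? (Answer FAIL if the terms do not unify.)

Decompose r/2: succ(5) =?= succ(5),  succ(succ(zero)) =?= succ(Z).
Delete trivial equation succ(5) =?= succ(5).
Decompose succ/1: succ(zero) =?= Z.
Bind Z := succ(zero); substituting into the one remaining equation that mentions Z gives: r(mk(r(7,succ(zero)),zero),A) =?= r(mk(B,zero),succ(zero)).
Decompose mk/2: mk(5,nil) =?= mk(5,nil),  r(r(r(L,Y1),Y1),L) =?= r(S,op(d,nil)).
Delete trivial equation mk(5,nil) =?= mk(5,nil).
Decompose r/2: r(r(L,Y1),Y1) =?= S,  L =?= op(d,nil).
Bind S := r(r(L,Y1),Y1); no other remaining equation mentions S.
Bind L := op(d,nil); substituting into the one remaining equation that mentions L gives: succ(r(op(d,nil),Y)) =?= succ(r(Y1,r(7,nil))). Substituting into the earlier binding gives S := r(r(op(d,nil),Y1),Y1).
Decompose r/2: mk(r(7,succ(zero)),zero) =?= mk(B,zero),  A =?= succ(zero).
Decompose mk/2: r(7,succ(zero)) =?= B,  zero =?= zero.
Bind B := r(7,succ(zero)); no other remaining equation mentions B.
Delete trivial equation zero =?= zero.
Bind A := succ(zero); no other remaining equation mentions A.
Decompose succ/1: r(op(d,nil),Y) =?= r(Y1,r(7,nil)).
Decompose r/2: op(d,nil) =?= Y1,  Y =?= r(7,nil).
Bind Y1 := op(d,nil); no other remaining equation mentions Y1. Substituting into the earlier binding gives S := r(r(op(d,nil),op(d,nil)),op(d,nil)).
Bind Y := r(7,nil).
MGU = { Z := succ(zero), S := r(r(op(d,nil),op(d,nil)),op(d,nil)), L := op(d,nil), B := r(7,succ(zero)), A := succ(zero), Y1 := op(d,nil), Y := r(7,nil) }, so Y1 := op(d,nil).

op(d,nil)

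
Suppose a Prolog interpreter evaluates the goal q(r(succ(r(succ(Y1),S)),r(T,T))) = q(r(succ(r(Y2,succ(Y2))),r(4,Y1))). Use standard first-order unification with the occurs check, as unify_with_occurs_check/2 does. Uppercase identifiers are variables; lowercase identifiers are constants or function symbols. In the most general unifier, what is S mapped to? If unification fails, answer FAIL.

Decompose q/1: r(succ(r(succ(Y1),S)),r(T,T)) = r(succ(r(Y2,succ(Y2))),r(4,Y1)).
Decompose r/2: succ(r(succ(Y1),S)) = succ(r(Y2,succ(Y2))),  r(T,T) = r(4,Y1).
Decompose succ/1: r(succ(Y1),S) = r(Y2,succ(Y2)).
Decompose r/2: succ(Y1) = Y2,  S = succ(Y2).
Bind Y2 := succ(Y1); substituting into the one remaining equation that mentions Y2 gives: S = succ(succ(Y1)).
Bind S := succ(succ(Y1)); no other remaining equation mentions S.
Decompose r/2: T = 4,  T = Y1.
Bind T := 4; substituting into the remaining equation gives: 4 = Y1.
Bind Y1 := 4. Substituting into the earlier bindings gives Y2 := succ(4), S := succ(succ(4)).
MGU = { Y2 -> succ(4), S -> succ(succ(4)), T -> 4, Y1 -> 4 }, so S -> succ(succ(4)).

succ(succ(4))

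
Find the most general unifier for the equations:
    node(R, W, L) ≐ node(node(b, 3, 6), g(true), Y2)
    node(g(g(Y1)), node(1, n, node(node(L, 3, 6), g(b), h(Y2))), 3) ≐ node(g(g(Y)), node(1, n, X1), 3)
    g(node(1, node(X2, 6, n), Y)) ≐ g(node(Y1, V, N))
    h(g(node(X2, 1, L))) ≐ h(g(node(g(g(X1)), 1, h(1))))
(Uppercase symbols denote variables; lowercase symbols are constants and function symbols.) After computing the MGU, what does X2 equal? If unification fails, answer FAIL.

g(g(node(node(h(1), 3, 6), g(b), h(h(1)))))

Decompose node/3: R ≐ node(b, 3, 6),  W ≐ g(true),  L ≐ Y2.
Bind R := node(b, 3, 6); no other remaining equation mentions R.
Bind W := g(true); no other remaining equation mentions W.
Bind L := Y2; substituting into the 2 remaining equations that mention L gives: node(g(g(Y1)), node(1, n, node(node(Y2, 3, 6), g(b), h(Y2))), 3) ≐ node(g(g(Y)), node(1, n, X1), 3),  h(g(node(X2, 1, Y2))) ≐ h(g(node(g(g(X1)), 1, h(1)))).
Decompose node/3: g(g(Y1)) ≐ g(g(Y)),  node(1, n, node(node(Y2, 3, 6), g(b), h(Y2))) ≐ node(1, n, X1),  3 ≐ 3.
Decompose g/1: g(Y1) ≐ g(Y).
Decompose g/1: Y1 ≐ Y.
Bind Y1 := Y; substituting into the one remaining equation that mentions Y1 gives: g(node(1, node(X2, 6, n), Y)) ≐ g(node(Y, V, N)).
Decompose node/3: 1 ≐ 1,  n ≐ n,  node(node(Y2, 3, 6), g(b), h(Y2)) ≐ X1.
Delete trivial equation 1 ≐ 1.
Delete trivial equation n ≐ n.
Bind X1 := node(node(Y2, 3, 6), g(b), h(Y2)); substituting into the one remaining equation that mentions X1 gives: h(g(node(X2, 1, Y2))) ≐ h(g(node(g(g(node(node(Y2, 3, 6), g(b), h(Y2)))), 1, h(1)))).
Delete trivial equation 3 ≐ 3.
Decompose g/1: node(1, node(X2, 6, n), Y) ≐ node(Y, V, N).
Decompose node/3: 1 ≐ Y,  node(X2, 6, n) ≐ V,  Y ≐ N.
Bind Y := 1; substituting into the one remaining equation that mentions Y gives: 1 ≐ N. Substituting into the earlier binding gives Y1 := 1.
Bind V := node(X2, 6, n); no other remaining equation mentions V.
Bind N := 1; no other remaining equation mentions N.
Decompose h/1: g(node(X2, 1, Y2)) ≐ g(node(g(g(node(node(Y2, 3, 6), g(b), h(Y2)))), 1, h(1))).
Decompose g/1: node(X2, 1, Y2) ≐ node(g(g(node(node(Y2, 3, 6), g(b), h(Y2)))), 1, h(1)).
Decompose node/3: X2 ≐ g(g(node(node(Y2, 3, 6), g(b), h(Y2)))),  1 ≐ 1,  Y2 ≐ h(1).
Bind X2 := g(g(node(node(Y2, 3, 6), g(b), h(Y2)))); no other remaining equation mentions X2. Substituting into the earlier binding gives V := node(g(g(node(node(Y2, 3, 6), g(b), h(Y2)))), 6, n).
Delete trivial equation 1 ≐ 1.
Bind Y2 := h(1). Substituting into the earlier bindings gives L := h(1), X1 := node(node(h(1), 3, 6), g(b), h(h(1))), V := node(g(g(node(node(h(1), 3, 6), g(b), h(h(1))))), 6, n), X2 := g(g(node(node(h(1), 3, 6), g(b), h(h(1))))).
MGU = { R ↦ node(b, 3, 6), W ↦ g(true), L ↦ h(1), Y1 ↦ 1, X1 ↦ node(node(h(1), 3, 6), g(b), h(h(1))), Y ↦ 1, V ↦ node(g(g(node(node(h(1), 3, 6), g(b), h(h(1))))), 6, n), N ↦ 1, X2 ↦ g(g(node(node(h(1), 3, 6), g(b), h(h(1))))), Y2 ↦ h(1) }, so X2 ↦ g(g(node(node(h(1), 3, 6), g(b), h(h(1))))).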